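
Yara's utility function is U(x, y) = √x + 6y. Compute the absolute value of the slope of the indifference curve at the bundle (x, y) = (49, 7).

MU_x = 1/(2√x), MU_y = 6.
MRS = 1/(2√x) ÷ 6.
At (49, 7): MRS = 1/84.
So at (49, 7) the consumer would give up 1/84 units of y for one more unit of x.

MRS = 1/84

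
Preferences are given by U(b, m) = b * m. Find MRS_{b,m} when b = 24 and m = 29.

MRS = 29/24

MU_b = m and MU_m = b.
MRS = MU_b/MU_m = m/b.
At (24, 29): MRS = 29/24.
So at (24, 29) the consumer would give up 29/24 units of m for one more unit of b.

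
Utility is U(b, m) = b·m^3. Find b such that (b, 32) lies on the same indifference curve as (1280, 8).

b = 20

U(1280, 8) = 655360.
Set U(b, 32) = 655360 and solve.
With m = 32: 32^3 = 32768, so b = 655360/32768 = 20.
Check: U(20, 32) = 655360.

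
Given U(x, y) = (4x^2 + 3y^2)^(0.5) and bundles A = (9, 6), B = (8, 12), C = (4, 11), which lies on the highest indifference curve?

Bundle B

Evaluate utility at each bundle:
U(A) = 20.785.
U(B) = 26.230.
U(C) = 20.664.
Highest utility is B, so B ≻ A ≻ C.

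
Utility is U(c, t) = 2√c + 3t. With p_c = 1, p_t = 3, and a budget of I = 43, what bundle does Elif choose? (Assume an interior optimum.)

MU_c = 2/(2√c), MU_t = 3.
MRS = 2/(2√c) ÷ 3.
Tangency: set MRS = p_c/p_t = 1/3.
MRS depends only on c: (1/3)/√c = 1/3 ⇒ √c = (1/3)/(1/3) = 1 ⇒ c* = 1.
From the budget, 3·t = 43 − 1·1 = 42, so t* = 14.

c* = 1, t* = 14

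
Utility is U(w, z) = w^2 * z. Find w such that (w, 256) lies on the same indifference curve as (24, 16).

U(24, 16) = 9216.
Set U(w, 256) = 9216 and solve.
With z = 256: w^2 = 9216/256 = 36; taking the square root, w = 6.
Check: U(6, 256) = 9216.

w = 6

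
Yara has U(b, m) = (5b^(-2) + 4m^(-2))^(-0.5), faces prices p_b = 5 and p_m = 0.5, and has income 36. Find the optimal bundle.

b* = 6, m* = 12

For CES with ρ = -2, MRS = (5/4)·(m/b)^3.
Tangency: set MRS = p_b/p_m = 5/0.5 = 10.
So (m/b)^3 = 8; taking the cube root, m/b = 2, i.e. m = 2·b.
Substitute into the budget 5·b + 0.5·m = 36: 6·b = 36, so b* = 6 and m* = 2·6 = 12.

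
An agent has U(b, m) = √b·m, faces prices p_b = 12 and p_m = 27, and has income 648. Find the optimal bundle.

MU_b = 0.5·b^(-0.5)·m and MU_m = √b.
MRS = MU_b/MU_m = (0.5)·m/b.
Tangency: set MRS = p_b/p_m = 12/27 = 4/9.
So (0.5)·m/b = 4/9, i.e. m = (8/9)·b.
Substitute into the budget 12·b + 27·m = 648: 36·b = 648, so b* = 18.
Then m* = (8/9)·18 = 16.

b* = 18, m* = 16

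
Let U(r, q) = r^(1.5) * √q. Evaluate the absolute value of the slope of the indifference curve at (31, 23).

MRS = 69/31

MU_r = 1.5·√r·√q and MU_q = 0.5·r^(1.5)·q^(-0.5).
MRS = MU_r/MU_q = (3)·q/r.
At (31, 23): MRS = 69/31.
The indifference curve has slope −69/31 at this bundle.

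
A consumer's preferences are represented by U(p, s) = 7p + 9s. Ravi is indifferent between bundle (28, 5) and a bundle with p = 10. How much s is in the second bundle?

s = 19

U(28, 5) = 241.
Set U(10, s) = 241 and solve.
7·10 + 9s = 241 ⇒ 9s = 171 ⇒ s = 19.
Check: U(10, 19) = 241.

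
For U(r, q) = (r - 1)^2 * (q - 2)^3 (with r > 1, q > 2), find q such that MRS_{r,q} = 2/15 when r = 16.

q = 5

MU_r = 2·(r−1)·(q−2)^3, MU_q = 3·(r−1)^2·(q−2)^2.
MRS = (2/3)·(q−2)/(r−1).
Substitute r = 16: MRS = (q − 2)/22.5. Setting this equal to 2/15 gives q − 2 = (2/15)·22.5 = 3, so q = 5.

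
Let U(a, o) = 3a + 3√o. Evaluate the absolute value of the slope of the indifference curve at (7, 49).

MRS = 14

MU_a = 3, MU_o = 3/(2√o).
MRS = 3 ÷ (3/(2√o)).
At (7, 49): MRS = 14.
That is, one extra unit of a is worth 14 units of o at the margin.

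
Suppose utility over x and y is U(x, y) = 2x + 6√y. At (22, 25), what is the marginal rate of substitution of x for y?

MRS = 10/3

MU_x = 2, MU_y = 6/(2√y).
MRS = 2 ÷ (6/(2√y)).
At (22, 25): MRS = 10/3.
That is, one extra unit of x is worth 10/3 units of y at the margin.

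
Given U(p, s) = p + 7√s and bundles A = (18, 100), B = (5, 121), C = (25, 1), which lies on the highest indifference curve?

Bundle A

Evaluate utility at each bundle:
U(A) = 88.000.
U(B) = 82.000.
U(C) = 32.000.
Highest utility is A, so A ≻ B ≻ C.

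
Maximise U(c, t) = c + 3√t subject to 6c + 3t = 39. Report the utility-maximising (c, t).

c* = 2, t* = 9

MU_c = 1, MU_t = 3/(2√t).
MRS = 1 ÷ (3/(2√t)).
Tangency: set MRS = p_c/p_t = 6/3 = 2.
MRS depends only on t: (2/3)·√t = 2 ⇒ √t = 2/(2/3) = 3 ⇒ t* = 9.
From the budget, 6·c = 39 − 3·9 = 12, so c* = 2.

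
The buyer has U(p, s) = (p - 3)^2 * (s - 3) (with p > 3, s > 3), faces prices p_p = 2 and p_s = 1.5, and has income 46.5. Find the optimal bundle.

p* = 15, s* = 11

MU_p = 2·(p−3)·(s−3), MU_s = (p−3)^2.
MRS = (2/1)·(s−3)/(p−3).
Tangency: set MRS = p_p/p_s = 2/1.5 = 4/3.
So (2/1)·(s − 3)/(p − 3) = 4/3, i.e. (s − 3) = (2/3)·(p − 3).
Rewrite the budget in excess-of-subsistence terms: 2·(p − 3) + 1.5·(s − 3) = 46.5 − 2·3 − 1.5·3 = 36.
Substituting, 3·(p − 3) = 36, so p − 3 = 12 and p* = 15.
Then s − 3 = (2/3)·12 = 8, so s* = 11.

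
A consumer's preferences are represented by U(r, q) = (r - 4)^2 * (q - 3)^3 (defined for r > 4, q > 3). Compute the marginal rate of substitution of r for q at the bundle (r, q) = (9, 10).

MU_r = 2·(r−4)·(q−3)^3, MU_q = 3·(r−4)^2·(q−3)^2.
MRS = (2/3)·(q−3)/(r−4).
At (9, 10): MRS = 14/15.
That is, one extra unit of r is worth 14/15 units of q at the margin.

MRS = 14/15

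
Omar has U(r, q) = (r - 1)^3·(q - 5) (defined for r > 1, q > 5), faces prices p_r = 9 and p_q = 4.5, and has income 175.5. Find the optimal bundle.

r* = 13, q* = 13

MU_r = 3·(r−1)^2·(q−5), MU_q = (r−1)^3.
MRS = (3/1)·(q−5)/(r−1).
Tangency: set MRS = p_r/p_q = 9/4.5 = 2.
So (3/1)·(q − 5)/(r − 1) = 2, i.e. (q − 5) = (2/3)·(r − 1).
Rewrite the budget in excess-of-subsistence terms: 9·(r − 1) + 4.5·(q − 5) = 175.5 − 9·1 − 4.5·5 = 144.
Substituting, 12·(r − 1) = 144, so r − 1 = 12 and r* = 13.
Then q − 5 = (2/3)·12 = 8, so q* = 13.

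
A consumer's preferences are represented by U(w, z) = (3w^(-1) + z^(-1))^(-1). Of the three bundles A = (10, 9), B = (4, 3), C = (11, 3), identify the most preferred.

Evaluate utility at each bundle:
U(A) = 2.432.
U(B) = 0.923.
U(C) = 1.650.
Highest utility is A, so A ≻ C ≻ B.

Bundle A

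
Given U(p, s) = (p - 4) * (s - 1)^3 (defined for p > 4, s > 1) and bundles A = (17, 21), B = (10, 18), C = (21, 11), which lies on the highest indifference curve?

Bundle A

Evaluate utility at each bundle:
U(A) = 104000.
U(B) = 29478.
U(C) = 17000.
Highest utility is A, so A ≻ B ≻ C.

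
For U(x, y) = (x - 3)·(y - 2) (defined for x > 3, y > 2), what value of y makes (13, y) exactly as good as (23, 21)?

y = 40

U(23, 21) = 380.
Set U(13, y) = 380 and solve.
With x = 13: (13 − 3) = 10, so (y − 2) = 380/10 = 38.
So y = 2 + 38 = 40.
Check: U(13, 40) = 380.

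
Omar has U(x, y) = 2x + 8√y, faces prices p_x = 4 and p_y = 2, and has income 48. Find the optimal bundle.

MU_x = 2, MU_y = 8/(2√y).
MRS = 2 ÷ (8/(2√y)).
Tangency: set MRS = p_x/p_y = 4/2 = 2.
MRS depends only on y: 0.5·√y = 2 ⇒ √y = 2/0.5 = 4 ⇒ y* = 16.
From the budget, 4·x = 48 − 2·16 = 16, so x* = 4.

x* = 4, y* = 16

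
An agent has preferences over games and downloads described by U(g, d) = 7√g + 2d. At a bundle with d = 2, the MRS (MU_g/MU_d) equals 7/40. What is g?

MU_g = 7/(2√g), MU_d = 2.
MRS = 7/(2√g) ÷ 2.
MRS depends only on g: 1.75/√g = 7/40 ⇒ √g = 1.75/(7/40) = 10 ⇒ g = 100.

g = 100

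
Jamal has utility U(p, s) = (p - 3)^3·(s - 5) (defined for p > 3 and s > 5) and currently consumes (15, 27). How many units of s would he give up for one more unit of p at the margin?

MRS = 5.5

MU_p = 3·(p−3)^2·(s−5), MU_s = (p−3)^3.
MRS = (3/1)·(s−5)/(p−3).
At (15, 27): MRS = 5.5.
So at (15, 27) the consumer would give up 5.5 units of s for one more unit of p.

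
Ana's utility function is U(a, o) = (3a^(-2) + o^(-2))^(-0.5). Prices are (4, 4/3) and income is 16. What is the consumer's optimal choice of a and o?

For CES with ρ = -2, MRS = (3/1)·(o/a)^3.
Tangency: set MRS = p_a/p_o = 4/(4/3) = 3.
So (o/a)^3 = 1; taking the cube root, o/a = 1, i.e. o = a.
Substitute into the budget 4·a + (4/3)·o = 16: (16/3)·a = 16, so a* = 3 and o* = 3.

a* = 3, o* = 3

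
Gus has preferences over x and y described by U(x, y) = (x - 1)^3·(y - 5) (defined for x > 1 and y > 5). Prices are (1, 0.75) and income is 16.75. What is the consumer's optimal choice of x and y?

x* = 10, y* = 9

MU_x = 3·(x−1)^2·(y−5), MU_y = (x−1)^3.
MRS = (3/1)·(y−5)/(x−1).
Tangency: set MRS = p_x/p_y = 1/0.75 = 4/3.
So (3/1)·(y − 5)/(x − 1) = 4/3, i.e. (y − 5) = (4/9)·(x − 1).
Rewrite the budget in excess-of-subsistence terms: 1·(x − 1) + 0.75·(y − 5) = 16.75 − 1·1 − 0.75·5 = 12.
Substituting, (4/3)·(x − 1) = 12, so x − 1 = 9 and x* = 10.
Then y − 5 = (4/9)·9 = 4, so y* = 9.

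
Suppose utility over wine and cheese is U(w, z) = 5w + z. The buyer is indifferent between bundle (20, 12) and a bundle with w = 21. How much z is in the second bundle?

U(20, 12) = 112.
Set U(21, z) = 112 and solve.
5·21 + z = 112 ⇒ z = 7 ⇒ z = 7.
Check: U(21, 7) = 112.

z = 7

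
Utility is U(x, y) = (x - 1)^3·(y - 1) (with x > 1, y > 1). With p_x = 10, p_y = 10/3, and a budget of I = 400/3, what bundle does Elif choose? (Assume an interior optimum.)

x* = 10, y* = 10

MU_x = 3·(x−1)^2·(y−1), MU_y = (x−1)^3.
MRS = (3/1)·(y−1)/(x−1).
Tangency: set MRS = p_x/p_y = 10/(10/3) = 3.
So (3/1)·(y − 1)/(x − 1) = 3, i.e. (y − 1) = (x − 1).
Rewrite the budget in excess-of-subsistence terms: 10·(x − 1) + (10/3)·(y − 1) = 400/3 − 10·1 − (10/3)·1 = 120.
Substituting, (40/3)·(x − 1) = 120, so x − 1 = 9 and x* = 10.
Then y − 1 = 9, so y* = 10.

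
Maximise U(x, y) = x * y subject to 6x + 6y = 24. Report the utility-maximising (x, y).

x* = 2, y* = 2

MU_x = y and MU_y = x.
MRS = MU_x/MU_y = y/x.
Tangency: set MRS = p_x/p_y = 6/6 = 1.
So y/x = 1, i.e. y = x.
Substitute into the budget 6·x + 6·y = 24: 12·x = 24, so x* = 2.
Then y* = 2.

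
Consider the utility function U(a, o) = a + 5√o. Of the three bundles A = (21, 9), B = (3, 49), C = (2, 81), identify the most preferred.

Bundle C

Evaluate utility at each bundle:
U(A) = 36.000.
U(B) = 38.000.
U(C) = 47.000.
Highest utility is C, so C ≻ B ≻ A.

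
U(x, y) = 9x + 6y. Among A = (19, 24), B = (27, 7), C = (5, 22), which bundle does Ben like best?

Bundle A

Evaluate utility at each bundle:
U(A) = 315.
U(B) = 285.
U(C) = 177.
Highest utility is A, so A ≻ B ≻ C.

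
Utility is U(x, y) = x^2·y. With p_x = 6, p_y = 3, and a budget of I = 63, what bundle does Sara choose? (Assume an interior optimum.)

MU_x = 2·x·y and MU_y = x^2.
MRS = MU_x/MU_y = (2/1)·y/x.
Tangency: set MRS = p_x/p_y = 6/3 = 2.
So (2/1)·y/x = 2, i.e. y = x.
Substitute into the budget 6·x + 3·y = 63: 9·x = 63, so x* = 7.
Then y* = 7.

x* = 7, y* = 7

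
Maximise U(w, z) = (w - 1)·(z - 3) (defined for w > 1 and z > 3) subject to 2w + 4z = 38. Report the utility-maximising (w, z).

MU_w = (z−3), MU_z = (w−1).
MRS = (z−3)/(w−1).
Tangency: set MRS = p_w/p_z = 2/4 = 0.5.
So (z − 3)/(w − 1) = 0.5, i.e. (z − 3) = 0.5·(w − 1).
Rewrite the budget in excess-of-subsistence terms: 2·(w − 1) + 4·(z − 3) = 38 − 2·1 − 4·3 = 24.
Substituting, 4·(w − 1) = 24, so w − 1 = 6 and w* = 7.
Then z − 3 = 0.5·6 = 3, so z* = 6.

w* = 7, z* = 6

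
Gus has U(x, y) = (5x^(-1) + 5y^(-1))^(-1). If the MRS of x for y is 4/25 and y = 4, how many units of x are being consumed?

x = 10

For CES with ρ = -1, MRS = (y/x)^2.
Setting (4/x)^2 = 4/25 gives 4/x = 0.4 and x = 10.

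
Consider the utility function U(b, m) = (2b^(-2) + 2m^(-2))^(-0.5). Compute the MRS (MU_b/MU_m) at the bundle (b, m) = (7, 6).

For CES with ρ = -2, MRS = (m/b)^3.
At (7, 6): MRS = 216/343.
So at (7, 6) the consumer would give up 216/343 units of m for one more unit of b.

MRS = 216/343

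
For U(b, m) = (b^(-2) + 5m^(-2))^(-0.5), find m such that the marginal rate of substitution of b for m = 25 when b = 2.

m = 10

For CES with ρ = -2, MRS = (1/5)·(m/b)^3.
Setting (1/5)·(m/2)^3 = 25 gives (m/2)^3 = 125, so m/2 = 5 and m = 10.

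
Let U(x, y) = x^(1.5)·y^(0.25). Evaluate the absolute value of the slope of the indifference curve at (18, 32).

MRS = 32/3

MU_x = 1.5·√x·y^(0.25) and MU_y = 0.25·x^(1.5)·y^(-0.75).
MRS = MU_x/MU_y = (6)·y/x.
At (18, 32): MRS = 32/3.
That is, one extra unit of x is worth 32/3 units of y at the margin.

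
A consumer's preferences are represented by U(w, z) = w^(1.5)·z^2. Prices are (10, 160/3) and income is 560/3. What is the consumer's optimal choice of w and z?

MU_w = 1.5·√w·z^2 and MU_z = 2·w^(1.5)·z.
MRS = MU_w/MU_z = (0.75)·z/w.
Tangency: set MRS = p_w/p_z = 10/(160/3) = 3/16.
So (0.75)·z/w = 3/16, i.e. z = 0.25·w.
Substitute into the budget 10·w + (160/3)·z = 560/3: (70/3)·w = 560/3, so w* = 8.
Then z* = 0.25·8 = 2.

w* = 8, z* = 2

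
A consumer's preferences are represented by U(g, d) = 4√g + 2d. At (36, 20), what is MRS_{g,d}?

MU_g = 4/(2√g), MU_d = 2.
MRS = 4/(2√g) ÷ 2.
At (36, 20): MRS = 1/6.
So at (36, 20) the consumer would give up 1/6 units of d for one more unit of g.

MRS = 1/6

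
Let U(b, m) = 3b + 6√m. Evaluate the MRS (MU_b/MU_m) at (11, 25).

MRS = 5

MU_b = 3, MU_m = 6/(2√m).
MRS = 3 ÷ (6/(2√m)).
At (11, 25): MRS = 5.
The indifference curve has slope −5 at this bundle.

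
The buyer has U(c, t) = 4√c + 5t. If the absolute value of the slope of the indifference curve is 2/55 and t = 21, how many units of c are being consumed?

c = 121

MU_c = 4/(2√c), MU_t = 5.
MRS = 4/(2√c) ÷ 5.
MRS depends only on c: 0.4/√c = 2/55 ⇒ √c = 0.4/(2/55) = 11 ⇒ c = 121.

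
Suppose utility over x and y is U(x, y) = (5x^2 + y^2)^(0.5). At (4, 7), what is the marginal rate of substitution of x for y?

For CES with ρ = 2, MRS = (5/1)·(y/x)^(-1).
At (4, 7): MRS = 20/7.
That is, one extra unit of x is worth 20/7 units of y at the margin.

MRS = 20/7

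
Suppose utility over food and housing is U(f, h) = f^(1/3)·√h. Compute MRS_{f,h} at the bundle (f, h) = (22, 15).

MRS = 5/11

MU_f = 1/3·f^(-2/3)·√h and MU_h = 0.5·f^(1/3)·h^(-0.5).
MRS = MU_f/MU_h = (2/3)·h/f.
At (22, 15): MRS = 5/11.
So at (22, 15) the consumer would give up 5/11 units of h for one more unit of f.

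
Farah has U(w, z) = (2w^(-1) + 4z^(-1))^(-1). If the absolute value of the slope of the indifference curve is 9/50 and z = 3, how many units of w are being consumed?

w = 5

For CES with ρ = -1, MRS = (2/4)·(z/w)^2.
Setting (2/4)·(3/w)^2 = 9/50 gives (3/w)^2 = 9/25, so 3/w = 0.6 and w = 5.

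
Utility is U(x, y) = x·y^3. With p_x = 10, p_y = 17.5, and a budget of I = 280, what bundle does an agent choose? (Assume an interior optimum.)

MU_x = y^3 and MU_y = 3·x·y^2.
MRS = MU_x/MU_y = (1/3)·y/x.
Tangency: set MRS = p_x/p_y = 10/17.5 = 4/7.
So (1/3)·y/x = 4/7, i.e. y = (12/7)·x.
Substitute into the budget 10·x + 17.5·y = 280: 40·x = 280, so x* = 7.
Then y* = (12/7)·7 = 12.

x* = 7, y* = 12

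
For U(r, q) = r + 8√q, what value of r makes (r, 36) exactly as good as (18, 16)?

U(18, 16) = 50.
Set U(r, 36) = 50 and solve.
With q = 36: √36 = 6, so r = 50 − 8·6 = 2.
Check: U(2, 36) = 50.

r = 2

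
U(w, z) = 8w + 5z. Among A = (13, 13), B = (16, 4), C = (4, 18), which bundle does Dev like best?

Bundle A

Evaluate utility at each bundle:
U(A) = 169.
U(B) = 148.
U(C) = 122.
Highest utility is A, so A ≻ B ≻ C.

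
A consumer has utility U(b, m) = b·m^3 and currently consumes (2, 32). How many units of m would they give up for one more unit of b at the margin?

MRS = 16/3

MU_b = m^3 and MU_m = 3·b·m^2.
MRS = MU_b/MU_m = (1/3)·m/b.
At (2, 32): MRS = 16/3.
That is, one extra unit of b is worth 16/3 units of m at the margin.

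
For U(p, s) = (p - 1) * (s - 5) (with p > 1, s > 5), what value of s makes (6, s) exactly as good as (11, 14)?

s = 23

U(11, 14) = 90.
Set U(6, s) = 90 and solve.
With p = 6: (6 − 1) = 5, so (s − 5) = 90/5 = 18.
So s = 5 + 18 = 23.
Check: U(6, 23) = 90.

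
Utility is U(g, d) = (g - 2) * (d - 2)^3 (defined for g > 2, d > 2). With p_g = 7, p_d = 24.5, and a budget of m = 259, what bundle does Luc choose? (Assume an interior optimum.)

g* = 9, d* = 8

MU_g = (d−2)^3, MU_d = 3·(g−2)·(d−2)^2.
MRS = (1/3)·(d−2)/(g−2).
Tangency: set MRS = p_g/p_d = 7/24.5 = 2/7.
So (1/3)·(d − 2)/(g − 2) = 2/7, i.e. (d − 2) = (6/7)·(g − 2).
Rewrite the budget in excess-of-subsistence terms: 7·(g − 2) + 24.5·(d − 2) = 259 − 7·2 − 24.5·2 = 196.
Substituting, 28·(g − 2) = 196, so g − 2 = 7 and g* = 9.
Then d − 2 = (6/7)·7 = 6, so d* = 8.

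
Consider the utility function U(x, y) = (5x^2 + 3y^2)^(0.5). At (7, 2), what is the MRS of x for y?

For CES with ρ = 2, MRS = (5/3)·(y/x)^(-1).
At (7, 2): MRS = 35/6.
That is, one extra unit of x is worth 35/6 units of y at the margin.

MRS = 35/6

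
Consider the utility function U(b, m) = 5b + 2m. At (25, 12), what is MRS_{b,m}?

MU_b = 5, MU_m = 2, so MRS = 5/2 = 2.5 at every bundle.
At (25, 12): MRS = 2.5.
That is, one extra unit of b is worth 2.5 units of m at the margin.

MRS = 2.5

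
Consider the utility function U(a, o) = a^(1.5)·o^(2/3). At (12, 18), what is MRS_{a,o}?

MU_a = 1.5·√a·o^(2/3) and MU_o = 2/3·a^(1.5)·o^(-1/3).
MRS = MU_a/MU_o = (2.25)·o/a.
At (12, 18): MRS = 3.375.
So at (12, 18) the consumer would give up 3.375 units of o for one more unit of a.

MRS = 3.375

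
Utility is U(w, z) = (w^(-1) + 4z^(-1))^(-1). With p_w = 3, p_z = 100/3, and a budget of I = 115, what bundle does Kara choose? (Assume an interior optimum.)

w* = 5, z* = 3

For CES with ρ = -1, MRS = (1/4)·(z/w)^2.
Tangency: set MRS = p_w/p_z = 3/(100/3) = 9/100.
So (z/w)^2 = 9/25; taking the square root, z/w = 0.6, i.e. z = 0.6·w.
Substitute into the budget 3·w + (100/3)·z = 115: 23·w = 115, so w* = 5 and z* = 0.6·5 = 3.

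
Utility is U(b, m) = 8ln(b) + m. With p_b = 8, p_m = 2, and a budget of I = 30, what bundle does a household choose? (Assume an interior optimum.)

b* = 2, m* = 7

MU_b = 8/b, MU_m = 1.
MRS = 8/b ÷ 1.
Tangency: set MRS = p_b/p_m = 8/2 = 4.
MRS depends only on b: 8/b = 4 ⇒ b* = 8/4 = 2.
From the budget, 2·m = 30 − 8·2 = 14, so m* = 7.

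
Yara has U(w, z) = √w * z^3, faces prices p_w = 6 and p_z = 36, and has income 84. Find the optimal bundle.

MU_w = 0.5·w^(-0.5)·z^3 and MU_z = 3·√w·z^2.
MRS = MU_w/MU_z = (1/6)·z/w.
Tangency: set MRS = p_w/p_z = 6/36 = 1/6.
So (1/6)·z/w = 1/6, i.e. z = w.
Substitute into the budget 6·w + 36·z = 84: 42·w = 84, so w* = 2.
Then z* = 2.

w* = 2, z* = 2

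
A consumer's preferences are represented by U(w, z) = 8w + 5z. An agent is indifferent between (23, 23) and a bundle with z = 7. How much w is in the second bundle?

U(23, 23) = 299.
Set U(w, 7) = 299 and solve.
8w + 5·7 = 299 ⇒ 8w = 264 ⇒ w = 33.
Check: U(33, 7) = 299.

w = 33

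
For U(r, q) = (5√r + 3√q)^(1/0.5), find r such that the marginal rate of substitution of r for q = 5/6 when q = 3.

r = 12

For CES with ρ = 0.5, MRS = (5/3)·√(q/r).
Setting (5/3)·√(3/r) = 5/6 gives √(3/r) = 0.5, so 3/r = 0.25 and r = 12.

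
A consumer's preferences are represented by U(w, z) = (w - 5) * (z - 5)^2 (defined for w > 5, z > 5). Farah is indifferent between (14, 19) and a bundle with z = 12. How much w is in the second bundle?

U(14, 19) = 1764.
Set U(w, 12) = 1764 and solve.
With z = 12: (12 − 5)^2 = 49, so (w − 5) = 1764/49 = 36.
So w = 5 + 36 = 41.
Check: U(41, 12) = 1764.

w = 41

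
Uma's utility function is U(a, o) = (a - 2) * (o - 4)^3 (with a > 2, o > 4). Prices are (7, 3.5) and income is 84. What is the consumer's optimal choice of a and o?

a* = 4, o* = 16

MU_a = (o−4)^3, MU_o = 3·(a−2)·(o−4)^2.
MRS = (1/3)·(o−4)/(a−2).
Tangency: set MRS = p_a/p_o = 7/3.5 = 2.
So (1/3)·(o − 4)/(a − 2) = 2, i.e. (o − 4) = 6·(a − 2).
Rewrite the budget in excess-of-subsistence terms: 7·(a − 2) + 3.5·(o − 4) = 84 − 7·2 − 3.5·4 = 56.
Substituting, 28·(a − 2) = 56, so a − 2 = 2 and a* = 4.
Then o − 4 = 6·2 = 12, so o* = 16.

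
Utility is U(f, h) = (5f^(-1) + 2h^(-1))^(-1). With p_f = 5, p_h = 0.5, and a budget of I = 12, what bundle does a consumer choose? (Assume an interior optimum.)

f* = 2, h* = 4

For CES with ρ = -1, MRS = (5/2)·(h/f)^2.
Tangency: set MRS = p_f/p_h = 5/0.5 = 10.
So (h/f)^2 = 4; taking the square root, h/f = 2, i.e. h = 2·f.
Substitute into the budget 5·f + 0.5·h = 12: 6·f = 12, so f* = 2 and h* = 2·2 = 4.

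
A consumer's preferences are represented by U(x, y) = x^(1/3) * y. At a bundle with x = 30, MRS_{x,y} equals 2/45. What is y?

MU_x = 1/3·x^(-2/3)·y and MU_y = x^(1/3).
MRS = MU_x/MU_y = (1/3)·y/x.
Substitute x = 30: MRS = y/90. Setting y/90 = 2/45 gives y = (2/45)·90 = 4.

y = 4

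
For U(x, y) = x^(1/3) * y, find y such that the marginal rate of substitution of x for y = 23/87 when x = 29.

y = 23

MU_x = 1/3·x^(-2/3)·y and MU_y = x^(1/3).
MRS = MU_x/MU_y = (1/3)·y/x.
Substitute x = 29: MRS = y/87. Setting y/87 = 23/87 gives y = (23/87)·87 = 23.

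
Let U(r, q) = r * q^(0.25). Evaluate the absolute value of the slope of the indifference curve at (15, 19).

MRS = 76/15

MU_r = q^(0.25) and MU_q = 0.25·r·q^(-0.75).
MRS = MU_r/MU_q = (4)·q/r.
At (15, 19): MRS = 76/15.
So at (15, 19) the consumer would give up 76/15 units of q for one more unit of r.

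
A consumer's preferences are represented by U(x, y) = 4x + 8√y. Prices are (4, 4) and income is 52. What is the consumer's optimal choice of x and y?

x* = 12, y* = 1

MU_x = 4, MU_y = 8/(2√y).
MRS = 4 ÷ (8/(2√y)).
Tangency: set MRS = p_x/p_y = 4/4 = 1.
MRS depends only on y: √y = 1 ⇒ √y = 1 ⇒ y* = 1.
From the budget, 4·x = 52 − 4·1 = 48, so x* = 12.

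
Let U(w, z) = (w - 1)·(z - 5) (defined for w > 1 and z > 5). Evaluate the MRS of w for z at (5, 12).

MU_w = (z−5), MU_z = (w−1).
MRS = (z−5)/(w−1).
At (5, 12): MRS = 1.75.
So at (5, 12) the consumer would give up 1.75 units of z for one more unit of w.

MRS = 1.75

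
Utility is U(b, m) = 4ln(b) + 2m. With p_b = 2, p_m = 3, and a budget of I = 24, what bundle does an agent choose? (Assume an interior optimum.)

MU_b = 4/b, MU_m = 2.
MRS = 4/b ÷ 2.
Tangency: set MRS = p_b/p_m = 2/3.
MRS depends only on b: 2/b = 2/3 ⇒ b* = 2/(2/3) = 3.
From the budget, 3·m = 24 − 2·3 = 18, so m* = 6.

b* = 3, m* = 6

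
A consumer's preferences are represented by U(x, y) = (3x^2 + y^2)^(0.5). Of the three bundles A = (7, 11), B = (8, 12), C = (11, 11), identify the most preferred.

Bundle C

Evaluate utility at each bundle:
U(A) = 16.371.
U(B) = 18.330.
U(C) = 22.000.
Highest utility is C, so C ≻ B ≻ A.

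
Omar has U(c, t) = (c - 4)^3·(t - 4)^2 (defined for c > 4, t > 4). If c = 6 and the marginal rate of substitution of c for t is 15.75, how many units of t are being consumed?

MU_c = 3·(c−4)^2·(t−4)^2, MU_t = 2·(c−4)^3·(t−4).
MRS = (3/2)·(t−4)/(c−4).
Substitute c = 6: MRS = (t − 4)/(4/3). Setting this equal to 15.75 gives t − 4 = 15.75·(4/3) = 21, so t = 25.

t = 25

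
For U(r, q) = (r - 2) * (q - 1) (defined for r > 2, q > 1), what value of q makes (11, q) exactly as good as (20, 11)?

U(20, 11) = 180.
Set U(11, q) = 180 and solve.
With r = 11: (11 − 2) = 9, so (q − 1) = 180/9 = 20.
So q = 1 + 20 = 21.
Check: U(11, 21) = 180.

q = 21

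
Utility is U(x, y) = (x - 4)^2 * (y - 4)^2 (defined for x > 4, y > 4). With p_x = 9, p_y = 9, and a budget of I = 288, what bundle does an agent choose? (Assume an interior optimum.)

x* = 16, y* = 16

MU_x = 2·(x−4)·(y−4)^2, MU_y = 2·(x−4)^2·(y−4).
MRS = (y−4)/(x−4).
Tangency: set MRS = p_x/p_y = 9/9 = 1.
So (y − 4)/(x − 4) = 1, i.e. (y − 4) = (x − 4).
Rewrite the budget in excess-of-subsistence terms: 9·(x − 4) + 9·(y − 4) = 288 − 9·4 − 9·4 = 216.
Substituting, 18·(x − 4) = 216, so x − 4 = 12 and x* = 16.
Then y − 4 = 12, so y* = 16.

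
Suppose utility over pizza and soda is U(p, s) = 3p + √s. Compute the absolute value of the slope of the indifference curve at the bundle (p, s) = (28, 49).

MU_p = 3, MU_s = 1/(2√s).
MRS = 3 ÷ (1/(2√s)).
At (28, 49): MRS = 42.
The indifference curve has slope −42 at this bundle.

MRS = 42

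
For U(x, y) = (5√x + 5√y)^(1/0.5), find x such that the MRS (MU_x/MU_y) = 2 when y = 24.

x = 6

For CES with ρ = 0.5, MRS = √(y/x).
Setting √(24/x) = 2 gives 24/x = 4 and x = 6.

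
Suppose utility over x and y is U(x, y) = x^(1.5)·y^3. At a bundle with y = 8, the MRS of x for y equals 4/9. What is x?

MU_x = 1.5·√x·y^3 and MU_y = 3·x^(1.5)·y^2.
MRS = MU_x/MU_y = (0.5)·y/x.
Substitute y = 8: MRS = 4/x. Setting 4/x = 4/9 gives x = 4/(4/9) = 9.

x = 9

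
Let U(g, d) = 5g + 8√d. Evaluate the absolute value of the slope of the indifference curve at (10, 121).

MRS = 13.75

MU_g = 5, MU_d = 8/(2√d).
MRS = 5 ÷ (8/(2√d)).
At (10, 121): MRS = 13.75.
The indifference curve has slope −13.75 at this bundle.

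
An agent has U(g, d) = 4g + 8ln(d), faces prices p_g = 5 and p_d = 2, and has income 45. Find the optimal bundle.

g* = 7, d* = 5

MU_g = 4, MU_d = 8/d.
MRS = 4 ÷ (8/d).
Tangency: set MRS = p_g/p_d = 5/2 = 2.5.
MRS depends only on d: 0.5·d = 2.5 ⇒ d* = 2.5/0.5 = 5.
From the budget, 5·g = 45 − 2·5 = 35, so g* = 7.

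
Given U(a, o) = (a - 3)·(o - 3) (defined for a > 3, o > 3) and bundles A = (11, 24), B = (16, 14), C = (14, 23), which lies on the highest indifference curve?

Evaluate utility at each bundle:
U(A) = 168.
U(B) = 143.
U(C) = 220.
Highest utility is C, so C ≻ A ≻ B.

Bundle C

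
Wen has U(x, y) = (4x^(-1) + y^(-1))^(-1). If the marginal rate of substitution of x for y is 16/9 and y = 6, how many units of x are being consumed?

x = 9

For CES with ρ = -1, MRS = (4/1)·(y/x)^2.
Setting (4/1)·(6/x)^2 = 16/9 gives (6/x)^2 = 4/9, so 6/x = 2/3 and x = 9.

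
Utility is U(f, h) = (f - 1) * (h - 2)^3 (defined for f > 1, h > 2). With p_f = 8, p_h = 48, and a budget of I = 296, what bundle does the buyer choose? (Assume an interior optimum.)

f* = 7, h* = 5

MU_f = (h−2)^3, MU_h = 3·(f−1)·(h−2)^2.
MRS = (1/3)·(h−2)/(f−1).
Tangency: set MRS = p_f/p_h = 8/48 = 1/6.
So (1/3)·(h − 2)/(f − 1) = 1/6, i.e. (h − 2) = 0.5·(f − 1).
Rewrite the budget in excess-of-subsistence terms: 8·(f − 1) + 48·(h − 2) = 296 − 8·1 − 48·2 = 192.
Substituting, 32·(f − 1) = 192, so f − 1 = 6 and f* = 7.
Then h − 2 = 0.5·6 = 3, so h* = 5.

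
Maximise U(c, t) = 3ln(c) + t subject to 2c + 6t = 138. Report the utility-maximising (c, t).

c* = 9, t* = 20

MU_c = 3/c, MU_t = 1.
MRS = 3/c ÷ 1.
Tangency: set MRS = p_c/p_t = 2/6 = 1/3.
MRS depends only on c: 3/c = 1/3 ⇒ c* = 3/(1/3) = 9.
From the budget, 6·t = 138 − 2·9 = 120, so t* = 20.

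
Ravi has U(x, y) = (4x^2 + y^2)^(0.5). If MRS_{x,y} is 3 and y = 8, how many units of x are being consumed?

For CES with ρ = 2, MRS = (4/1)·(y/x)^(-1).
Setting (4/1)·(8/x)^(-1) = 3 gives (8/x)^(-1) = 0.75, so 8/x = 4/3 and x = 6.

x = 6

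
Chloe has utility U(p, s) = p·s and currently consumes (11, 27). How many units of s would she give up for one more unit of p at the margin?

MU_p = s and MU_s = p.
MRS = MU_p/MU_s = s/p.
At (11, 27): MRS = 27/11.
The indifference curve has slope −27/11 at this bundle.

MRS = 27/11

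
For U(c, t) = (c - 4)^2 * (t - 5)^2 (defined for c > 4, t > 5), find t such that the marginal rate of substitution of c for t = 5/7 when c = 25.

t = 20

MU_c = 2·(c−4)·(t−5)^2, MU_t = 2·(c−4)^2·(t−5).
MRS = (t−5)/(c−4).
Substitute c = 25: MRS = (t − 5)/21. Setting this equal to 5/7 gives t − 5 = (5/7)·21 = 15, so t = 20.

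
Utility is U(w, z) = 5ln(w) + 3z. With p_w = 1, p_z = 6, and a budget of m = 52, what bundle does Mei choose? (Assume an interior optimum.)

MU_w = 5/w, MU_z = 3.
MRS = 5/w ÷ 3.
Tangency: set MRS = p_w/p_z = 1/6.
MRS depends only on w: (5/3)/w = 1/6 ⇒ w* = (5/3)/(1/6) = 10.
From the budget, 6·z = 52 − 1·10 = 42, so z* = 7.

w* = 10, z* = 7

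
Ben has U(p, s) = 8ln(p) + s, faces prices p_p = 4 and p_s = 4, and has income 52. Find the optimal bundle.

p* = 8, s* = 5

MU_p = 8/p, MU_s = 1.
MRS = 8/p ÷ 1.
Tangency: set MRS = p_p/p_s = 4/4 = 1.
MRS depends only on p: 8/p = 1 ⇒ p* = 8/1 = 8.
From the budget, 4·s = 52 − 4·8 = 20, so s* = 5.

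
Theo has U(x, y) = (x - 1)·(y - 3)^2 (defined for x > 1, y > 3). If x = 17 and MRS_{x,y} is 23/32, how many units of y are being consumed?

y = 26

MU_x = (y−3)^2, MU_y = 2·(x−1)·(y−3).
MRS = (1/2)·(y−3)/(x−1).
Substitute x = 17: MRS = (y − 3)/32. Setting this equal to 23/32 gives y − 3 = (23/32)·32 = 23, so y = 26.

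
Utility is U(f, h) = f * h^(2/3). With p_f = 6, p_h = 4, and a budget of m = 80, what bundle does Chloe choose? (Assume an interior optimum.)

f* = 8, h* = 8

MU_f = h^(2/3) and MU_h = 2/3·f·h^(-1/3).
MRS = MU_f/MU_h = (1.5)·h/f.
Tangency: set MRS = p_f/p_h = 6/4 = 1.5.
So (1.5)·h/f = 1.5, i.e. h = f.
Substitute into the budget 6·f + 4·h = 80: 10·f = 80, so f* = 8.
Then h* = 8.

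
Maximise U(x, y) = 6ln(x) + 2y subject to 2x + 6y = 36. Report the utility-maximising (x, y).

MU_x = 6/x, MU_y = 2.
MRS = 6/x ÷ 2.
Tangency: set MRS = p_x/p_y = 2/6 = 1/3.
MRS depends only on x: 3/x = 1/3 ⇒ x* = 3/(1/3) = 9.
From the budget, 6·y = 36 − 2·9 = 18, so y* = 3.

x* = 9, y* = 3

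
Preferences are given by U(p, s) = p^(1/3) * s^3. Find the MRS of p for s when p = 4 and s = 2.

MRS = 1/18

MU_p = 1/3·p^(-2/3)·s^3 and MU_s = 3·p^(1/3)·s^2.
MRS = MU_p/MU_s = (1/9)·s/p.
At (4, 2): MRS = 1/18.
So at (4, 2) the consumer would give up 1/18 units of s for one more unit of p.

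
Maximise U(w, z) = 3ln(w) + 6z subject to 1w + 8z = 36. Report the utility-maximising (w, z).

MU_w = 3/w, MU_z = 6.
MRS = 3/w ÷ 6.
Tangency: set MRS = p_w/p_z = 1/8 = 0.125.
MRS depends only on w: 0.5/w = 0.125 ⇒ w* = 0.5/0.125 = 4.
From the budget, 8·z = 36 − 1·4 = 32, so z* = 4.

w* = 4, z* = 4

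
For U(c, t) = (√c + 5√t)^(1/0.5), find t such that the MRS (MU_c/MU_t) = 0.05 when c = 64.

t = 4

For CES with ρ = 0.5, MRS = (1/5)·√(t/c).
Setting (1/5)·√(t/64) = 0.05 gives √(t/64) = 0.25, so t/64 = 1/16 and t = 4.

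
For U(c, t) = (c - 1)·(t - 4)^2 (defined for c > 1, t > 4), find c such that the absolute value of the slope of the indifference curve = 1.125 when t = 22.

MU_c = (t−4)^2, MU_t = 2·(c−1)·(t−4).
MRS = (1/2)·(t−4)/(c−1).
Substitute t = 22: MRS = 9/(c − 1). Setting this equal to 1.125 gives c − 1 = 9/1.125 = 8, so c = 9.

c = 9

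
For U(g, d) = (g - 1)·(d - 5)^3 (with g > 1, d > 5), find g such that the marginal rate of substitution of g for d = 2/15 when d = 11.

MU_g = (d−5)^3, MU_d = 3·(g−1)·(d−5)^2.
MRS = (1/3)·(d−5)/(g−1).
Substitute d = 11: MRS = 2/(g − 1). Setting this equal to 2/15 gives g − 1 = 2/(2/15) = 15, so g = 16.

g = 16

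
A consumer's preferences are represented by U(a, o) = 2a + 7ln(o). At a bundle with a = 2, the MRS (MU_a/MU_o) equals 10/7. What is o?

MU_a = 2, MU_o = 7/o.
MRS = 2 ÷ (7/o).
MRS depends only on o: (2/7)·o = 10/7 ⇒ o = (10/7)/(2/7) = 5.

o = 5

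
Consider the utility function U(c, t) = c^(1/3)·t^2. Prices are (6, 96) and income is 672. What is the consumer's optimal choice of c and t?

c* = 16, t* = 6

MU_c = 1/3·c^(-2/3)·t^2 and MU_t = 2·c^(1/3)·t.
MRS = MU_c/MU_t = (1/6)·t/c.
Tangency: set MRS = p_c/p_t = 6/96 = 1/16.
So (1/6)·t/c = 1/16, i.e. t = 0.375·c.
Substitute into the budget 6·c + 96·t = 672: 42·c = 672, so c* = 16.
Then t* = 0.375·16 = 6.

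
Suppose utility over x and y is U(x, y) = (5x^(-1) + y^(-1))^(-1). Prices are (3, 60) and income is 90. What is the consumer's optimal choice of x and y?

x* = 10, y* = 1

For CES with ρ = -1, MRS = (5/1)·(y/x)^2.
Tangency: set MRS = p_x/p_y = 3/60 = 0.05.
So (y/x)^2 = 1/100; taking the square root, y/x = 0.1, i.e. y = 0.1·x.
Substitute into the budget 3·x + 60·y = 90: 9·x = 90, so x* = 10 and y* = 0.1·10 = 1.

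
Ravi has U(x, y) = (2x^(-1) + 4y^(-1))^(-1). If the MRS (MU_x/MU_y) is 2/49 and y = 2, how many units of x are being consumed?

x = 7

For CES with ρ = -1, MRS = (2/4)·(y/x)^2.
Setting (2/4)·(2/x)^2 = 2/49 gives (2/x)^2 = 4/49, so 2/x = 2/7 and x = 7.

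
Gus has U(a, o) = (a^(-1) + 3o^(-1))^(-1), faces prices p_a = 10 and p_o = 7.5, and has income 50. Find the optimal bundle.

For CES with ρ = -1, MRS = (1/3)·(o/a)^2.
Tangency: set MRS = p_a/p_o = 10/7.5 = 4/3.
So (o/a)^2 = 4; taking the square root, o/a = 2, i.e. o = 2·a.
Substitute into the budget 10·a + 7.5·o = 50: 25·a = 50, so a* = 2 and o* = 2·2 = 4.

a* = 2, o* = 4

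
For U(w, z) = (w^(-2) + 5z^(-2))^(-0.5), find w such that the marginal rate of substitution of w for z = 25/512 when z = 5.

For CES with ρ = -2, MRS = (1/5)·(z/w)^3.
Setting (1/5)·(5/w)^3 = 25/512 gives (5/w)^3 = 125/512, so 5/w = 0.625 and w = 8.

w = 8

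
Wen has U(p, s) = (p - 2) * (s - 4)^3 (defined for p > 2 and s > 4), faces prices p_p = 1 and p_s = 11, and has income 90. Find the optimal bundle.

MU_p = (s−4)^3, MU_s = 3·(p−2)·(s−4)^2.
MRS = (1/3)·(s−4)/(p−2).
Tangency: set MRS = p_p/p_s = 1/11.
So (1/3)·(s − 4)/(p − 2) = 1/11, i.e. (s − 4) = (3/11)·(p − 2).
Rewrite the budget in excess-of-subsistence terms: 1·(p − 2) + 11·(s − 4) = 90 − 1·2 − 11·4 = 44.
Substituting, 4·(p − 2) = 44, so p − 2 = 11 and p* = 13.
Then s − 4 = (3/11)·11 = 3, so s* = 7.

p* = 13, s* = 7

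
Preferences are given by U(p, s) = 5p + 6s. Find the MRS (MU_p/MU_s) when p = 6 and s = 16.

MU_p = 5, MU_s = 6, so MRS = 5/6 at every bundle.
At (6, 16): MRS = 5/6.
That is, one extra unit of p is worth 5/6 units of s at the margin.

MRS = 5/6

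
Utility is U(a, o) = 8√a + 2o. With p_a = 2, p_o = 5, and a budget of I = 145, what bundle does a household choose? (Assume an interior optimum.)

a* = 25, o* = 19

MU_a = 8/(2√a), MU_o = 2.
MRS = 8/(2√a) ÷ 2.
Tangency: set MRS = p_a/p_o = 2/5 = 0.4.
MRS depends only on a: 2/√a = 0.4 ⇒ √a = 2/0.4 = 5 ⇒ a* = 25.
From the budget, 5·o = 145 − 2·25 = 95, so o* = 19.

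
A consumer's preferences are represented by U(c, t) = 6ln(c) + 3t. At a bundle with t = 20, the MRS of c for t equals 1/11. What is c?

MU_c = 6/c, MU_t = 3.
MRS = 6/c ÷ 3.
MRS depends only on c: 2/c = 1/11 ⇒ c = 2/(1/11) = 22.

c = 22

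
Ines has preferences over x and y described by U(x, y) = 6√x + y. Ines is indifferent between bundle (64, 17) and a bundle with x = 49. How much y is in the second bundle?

y = 23

U(64, 17) = 65.
Set U(49, y) = 65 and solve.
With x = 49: √49 = 7, so y = 65 − 6·7 = 23.
Check: U(49, 23) = 65.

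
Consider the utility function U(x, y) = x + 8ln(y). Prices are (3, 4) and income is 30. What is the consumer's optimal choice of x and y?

MU_x = 1, MU_y = 8/y.
MRS = 1 ÷ (8/y).
Tangency: set MRS = p_x/p_y = 3/4 = 0.75.
MRS depends only on y: 0.125·y = 0.75 ⇒ y* = 0.75/0.125 = 6.
From the budget, 3·x = 30 − 4·6 = 6, so x* = 2.

x* = 2, y* = 6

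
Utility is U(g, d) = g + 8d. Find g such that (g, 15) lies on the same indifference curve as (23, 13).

g = 7

U(23, 13) = 127.
Set U(g, 15) = 127 and solve.
g + 8·15 = 127 ⇒ g = 7 ⇒ g = 7.
Check: U(7, 15) = 127.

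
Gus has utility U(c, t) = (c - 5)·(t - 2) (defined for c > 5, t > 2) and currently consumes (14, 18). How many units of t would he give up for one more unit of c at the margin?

MU_c = (t−2), MU_t = (c−5).
MRS = (t−2)/(c−5).
At (14, 18): MRS = 16/9.
So at (14, 18) the consumer would give up 16/9 units of t for one more unit of c.

MRS = 16/9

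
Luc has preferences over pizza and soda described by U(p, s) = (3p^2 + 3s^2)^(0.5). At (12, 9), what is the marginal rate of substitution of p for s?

For CES with ρ = 2, MRS = (s/p)^(-1).
At (12, 9): MRS = 4/3.
So at (12, 9) the consumer would give up 4/3 units of s for one more unit of p.

MRS = 4/3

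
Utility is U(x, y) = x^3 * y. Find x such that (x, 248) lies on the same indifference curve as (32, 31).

x = 16

U(32, 31) = 1015808.
Set U(x, 248) = 1015808 and solve.
With y = 248: x^3 = 1015808/248 = 4096; taking the cube root, x = 16.
Check: U(16, 248) = 1015808.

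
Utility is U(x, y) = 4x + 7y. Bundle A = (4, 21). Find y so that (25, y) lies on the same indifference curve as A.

U(4, 21) = 163.
Set U(25, y) = 163 and solve.
4·25 + 7y = 163 ⇒ 7y = 63 ⇒ y = 9.
Check: U(25, 9) = 163.

y = 9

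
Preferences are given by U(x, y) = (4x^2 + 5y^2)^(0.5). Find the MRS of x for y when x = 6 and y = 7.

For CES with ρ = 2, MRS = (4/5)·(y/x)^(-1).
At (6, 7): MRS = 24/35.
The indifference curve has slope −24/35 at this bundle.

MRS = 24/35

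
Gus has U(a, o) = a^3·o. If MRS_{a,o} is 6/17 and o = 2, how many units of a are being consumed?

a = 17

MU_a = 3·a^2·o and MU_o = a^3.
MRS = MU_a/MU_o = (3/1)·o/a.
Substitute o = 2: MRS = 6/a. Setting 6/a = 6/17 gives a = 6/(6/17) = 17.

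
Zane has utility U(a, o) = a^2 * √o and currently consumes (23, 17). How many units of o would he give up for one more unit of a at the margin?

MU_a = 2·a·√o and MU_o = 0.5·a^2·o^(-0.5).
MRS = MU_a/MU_o = (4)·o/a.
At (23, 17): MRS = 68/23.
That is, one extra unit of a is worth 68/23 units of o at the margin.

MRS = 68/23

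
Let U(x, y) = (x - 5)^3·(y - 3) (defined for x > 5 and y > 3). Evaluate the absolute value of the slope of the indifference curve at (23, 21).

MRS = 3

MU_x = 3·(x−5)^2·(y−3), MU_y = (x−5)^3.
MRS = (3/1)·(y−3)/(x−5).
At (23, 21): MRS = 3.
So at (23, 21) the consumer would give up 3 units of y for one more unit of x.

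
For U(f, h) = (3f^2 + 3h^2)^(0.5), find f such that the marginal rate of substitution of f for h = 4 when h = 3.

For CES with ρ = 2, MRS = (h/f)^(-1).
Setting (3/f)^(-1) = 4 gives 3/f = 0.25 and f = 12.

f = 12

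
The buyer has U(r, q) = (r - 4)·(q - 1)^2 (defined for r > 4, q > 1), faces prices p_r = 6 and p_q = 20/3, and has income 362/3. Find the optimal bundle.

MU_r = (q−1)^2, MU_q = 2·(r−4)·(q−1).
MRS = (1/2)·(q−1)/(r−4).
Tangency: set MRS = p_r/p_q = 6/(20/3) = 0.9.
So (1/2)·(q − 1)/(r − 4) = 0.9, i.e. (q − 1) = 1.8·(r − 4).
Rewrite the budget in excess-of-subsistence terms: 6·(r − 4) + (20/3)·(q − 1) = 362/3 − 6·4 − (20/3)·1 = 90.
Substituting, 18·(r − 4) = 90, so r − 4 = 5 and r* = 9.
Then q − 1 = 1.8·5 = 9, so q* = 10.

r* = 9, q* = 10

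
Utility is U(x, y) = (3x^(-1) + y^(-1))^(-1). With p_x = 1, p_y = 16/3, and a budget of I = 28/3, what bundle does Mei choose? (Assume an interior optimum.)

x* = 4, y* = 1

For CES with ρ = -1, MRS = (3/1)·(y/x)^2.
Tangency: set MRS = p_x/p_y = 1/(16/3) = 3/16.
So (y/x)^2 = 1/16; taking the square root, y/x = 0.25, i.e. y = 0.25·x.
Substitute into the budget 1·x + (16/3)·y = 28/3: (7/3)·x = 28/3, so x* = 4 and y* = 0.25·4 = 1.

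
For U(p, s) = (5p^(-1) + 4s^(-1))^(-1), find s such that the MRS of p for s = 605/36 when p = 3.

For CES with ρ = -1, MRS = (5/4)·(s/p)^2.
Setting (5/4)·(s/3)^2 = 605/36 gives (s/3)^2 = 121/9, so s/3 = 11/3 and s = 11.

s = 11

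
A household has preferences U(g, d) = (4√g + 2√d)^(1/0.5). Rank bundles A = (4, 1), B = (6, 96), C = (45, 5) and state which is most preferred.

Evaluate utility at each bundle:
U(A) = 100.000.
U(B) = 864.000.
U(C) = 980.000.
Highest utility is C, so C ≻ B ≻ A.

Bundle C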